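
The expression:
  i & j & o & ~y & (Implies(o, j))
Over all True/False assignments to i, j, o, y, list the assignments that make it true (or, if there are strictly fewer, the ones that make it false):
is true only for:
  i=True, j=True, o=True, y=False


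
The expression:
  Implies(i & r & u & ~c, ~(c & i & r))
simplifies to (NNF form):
True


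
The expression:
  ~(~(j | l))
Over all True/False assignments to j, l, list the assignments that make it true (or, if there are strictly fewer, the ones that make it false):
is false only for:
  j=False, l=False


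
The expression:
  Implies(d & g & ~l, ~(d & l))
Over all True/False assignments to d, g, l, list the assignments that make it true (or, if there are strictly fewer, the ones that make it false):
is always true.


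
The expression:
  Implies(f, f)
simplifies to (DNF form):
True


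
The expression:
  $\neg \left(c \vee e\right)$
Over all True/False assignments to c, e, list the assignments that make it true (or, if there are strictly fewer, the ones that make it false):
is true only for:
  c=False, e=False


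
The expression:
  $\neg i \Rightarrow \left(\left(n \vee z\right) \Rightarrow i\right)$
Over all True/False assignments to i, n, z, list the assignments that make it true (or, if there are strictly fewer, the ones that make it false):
is false only for:
  i=False, n=False, z=True;
  i=False, n=True, z=False;
  i=False, n=True, z=True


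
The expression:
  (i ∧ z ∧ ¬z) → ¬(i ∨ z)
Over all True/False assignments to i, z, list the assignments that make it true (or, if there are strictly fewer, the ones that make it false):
is always true.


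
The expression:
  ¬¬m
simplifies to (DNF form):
m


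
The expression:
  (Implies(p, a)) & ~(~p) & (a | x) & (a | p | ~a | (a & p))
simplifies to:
a & p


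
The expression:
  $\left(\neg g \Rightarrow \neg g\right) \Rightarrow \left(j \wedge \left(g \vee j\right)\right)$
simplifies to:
$j$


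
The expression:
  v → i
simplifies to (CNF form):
i ∨ ¬v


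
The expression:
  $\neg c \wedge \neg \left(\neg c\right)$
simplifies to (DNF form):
$\text{False}$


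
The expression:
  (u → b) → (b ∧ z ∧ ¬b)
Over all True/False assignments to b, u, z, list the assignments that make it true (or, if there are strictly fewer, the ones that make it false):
is true only for:
  b=False, u=True, z=False;
  b=False, u=True, z=True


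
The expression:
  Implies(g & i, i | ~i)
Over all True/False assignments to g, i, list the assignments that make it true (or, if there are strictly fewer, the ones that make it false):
is always true.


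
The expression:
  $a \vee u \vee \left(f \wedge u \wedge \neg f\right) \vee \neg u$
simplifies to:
$\text{True}$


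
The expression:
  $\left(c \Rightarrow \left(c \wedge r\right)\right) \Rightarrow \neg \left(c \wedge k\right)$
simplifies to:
$\neg c \vee \neg k \vee \neg r$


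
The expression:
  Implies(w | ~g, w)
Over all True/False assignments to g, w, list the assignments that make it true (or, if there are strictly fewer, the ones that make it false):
is false only for:
  g=False, w=False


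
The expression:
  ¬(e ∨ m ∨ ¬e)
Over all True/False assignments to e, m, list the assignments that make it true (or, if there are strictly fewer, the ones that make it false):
is never true.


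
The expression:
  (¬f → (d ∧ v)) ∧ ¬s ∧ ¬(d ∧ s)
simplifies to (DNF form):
(f ∧ ¬s) ∨ (d ∧ v ∧ ¬s)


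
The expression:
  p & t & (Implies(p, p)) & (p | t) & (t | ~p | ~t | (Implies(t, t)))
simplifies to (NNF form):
p & t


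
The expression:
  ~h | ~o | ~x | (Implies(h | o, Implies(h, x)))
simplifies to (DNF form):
True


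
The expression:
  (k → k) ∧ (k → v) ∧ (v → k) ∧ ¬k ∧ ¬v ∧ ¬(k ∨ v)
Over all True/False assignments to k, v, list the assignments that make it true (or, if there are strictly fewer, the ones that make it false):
is true only for:
  k=False, v=False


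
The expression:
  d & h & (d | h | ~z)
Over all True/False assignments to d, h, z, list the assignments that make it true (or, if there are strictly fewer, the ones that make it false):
is true only for:
  d=True, h=True, z=False;
  d=True, h=True, z=True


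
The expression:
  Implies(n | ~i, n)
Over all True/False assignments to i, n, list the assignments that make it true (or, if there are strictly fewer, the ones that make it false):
is false only for:
  i=False, n=False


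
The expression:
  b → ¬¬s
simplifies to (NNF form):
s ∨ ¬b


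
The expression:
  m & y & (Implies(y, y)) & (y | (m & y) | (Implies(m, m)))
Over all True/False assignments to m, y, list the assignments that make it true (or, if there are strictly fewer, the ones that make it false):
is true only for:
  m=True, y=True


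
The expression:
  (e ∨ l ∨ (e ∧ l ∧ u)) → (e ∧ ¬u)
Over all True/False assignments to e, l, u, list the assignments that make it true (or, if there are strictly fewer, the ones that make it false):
is true only for:
  e=False, l=False, u=False;
  e=False, l=False, u=True;
  e=True, l=False, u=False;
  e=True, l=True, u=False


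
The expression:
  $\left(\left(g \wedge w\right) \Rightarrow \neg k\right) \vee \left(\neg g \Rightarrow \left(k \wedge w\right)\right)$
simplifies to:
$\text{True}$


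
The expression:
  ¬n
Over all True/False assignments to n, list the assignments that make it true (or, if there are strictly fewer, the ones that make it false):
is true only for:
  n=False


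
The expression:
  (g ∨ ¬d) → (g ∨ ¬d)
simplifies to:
True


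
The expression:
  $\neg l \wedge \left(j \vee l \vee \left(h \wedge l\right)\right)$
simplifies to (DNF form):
$j \wedge \neg l$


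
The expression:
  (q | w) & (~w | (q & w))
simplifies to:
q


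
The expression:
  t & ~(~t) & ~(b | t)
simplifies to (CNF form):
False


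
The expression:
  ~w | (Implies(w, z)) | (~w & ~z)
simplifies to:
z | ~w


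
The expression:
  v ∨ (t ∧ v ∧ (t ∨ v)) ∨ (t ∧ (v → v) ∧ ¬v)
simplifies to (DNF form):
t ∨ v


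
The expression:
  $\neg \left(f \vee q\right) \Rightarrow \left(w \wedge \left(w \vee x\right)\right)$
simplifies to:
$f \vee q \vee w$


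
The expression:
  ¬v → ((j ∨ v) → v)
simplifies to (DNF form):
v ∨ ¬j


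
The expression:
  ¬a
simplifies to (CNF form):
¬a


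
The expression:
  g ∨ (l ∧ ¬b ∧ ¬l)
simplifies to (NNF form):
g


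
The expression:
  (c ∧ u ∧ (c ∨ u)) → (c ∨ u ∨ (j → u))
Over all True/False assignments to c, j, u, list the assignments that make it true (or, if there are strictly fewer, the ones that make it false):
is always true.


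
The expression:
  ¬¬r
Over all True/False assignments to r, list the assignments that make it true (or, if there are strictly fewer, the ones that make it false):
is true only for:
  r=True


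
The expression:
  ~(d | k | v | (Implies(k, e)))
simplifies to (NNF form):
False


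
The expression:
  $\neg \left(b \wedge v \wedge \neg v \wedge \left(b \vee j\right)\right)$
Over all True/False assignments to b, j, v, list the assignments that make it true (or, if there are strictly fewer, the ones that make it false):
is always true.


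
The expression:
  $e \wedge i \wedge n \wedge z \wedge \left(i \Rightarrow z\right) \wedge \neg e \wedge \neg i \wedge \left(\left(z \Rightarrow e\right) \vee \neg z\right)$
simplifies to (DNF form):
$\text{False}$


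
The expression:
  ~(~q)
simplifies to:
q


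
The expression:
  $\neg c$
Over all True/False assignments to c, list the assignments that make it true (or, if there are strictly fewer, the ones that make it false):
is true only for:
  c=False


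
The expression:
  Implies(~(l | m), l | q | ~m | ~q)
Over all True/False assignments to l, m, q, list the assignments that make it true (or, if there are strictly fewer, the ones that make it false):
is always true.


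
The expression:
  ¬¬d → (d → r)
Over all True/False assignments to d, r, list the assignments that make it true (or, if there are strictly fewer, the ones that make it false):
is false only for:
  d=True, r=False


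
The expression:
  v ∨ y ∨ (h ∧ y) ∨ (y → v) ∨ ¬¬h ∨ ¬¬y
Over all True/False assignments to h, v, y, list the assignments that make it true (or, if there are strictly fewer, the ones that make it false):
is always true.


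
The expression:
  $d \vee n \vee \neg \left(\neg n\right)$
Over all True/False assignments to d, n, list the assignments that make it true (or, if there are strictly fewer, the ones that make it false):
is false only for:
  d=False, n=False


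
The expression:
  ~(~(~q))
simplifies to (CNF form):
~q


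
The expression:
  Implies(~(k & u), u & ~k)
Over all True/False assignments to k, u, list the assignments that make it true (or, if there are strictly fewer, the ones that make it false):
is true only for:
  k=False, u=True;
  k=True, u=True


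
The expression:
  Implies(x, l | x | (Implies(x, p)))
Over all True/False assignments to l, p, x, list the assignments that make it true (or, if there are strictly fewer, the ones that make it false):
is always true.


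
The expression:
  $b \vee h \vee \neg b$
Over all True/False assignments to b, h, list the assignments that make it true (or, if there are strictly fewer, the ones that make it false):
is always true.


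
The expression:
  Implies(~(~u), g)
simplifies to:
g | ~u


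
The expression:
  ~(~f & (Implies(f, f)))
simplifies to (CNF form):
f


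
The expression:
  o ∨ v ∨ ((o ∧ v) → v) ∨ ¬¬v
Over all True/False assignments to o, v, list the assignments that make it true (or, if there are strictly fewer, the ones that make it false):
is always true.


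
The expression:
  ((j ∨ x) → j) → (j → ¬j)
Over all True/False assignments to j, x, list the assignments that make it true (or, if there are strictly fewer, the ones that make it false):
is true only for:
  j=False, x=False;
  j=False, x=True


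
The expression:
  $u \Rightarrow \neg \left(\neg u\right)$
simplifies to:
$\text{True}$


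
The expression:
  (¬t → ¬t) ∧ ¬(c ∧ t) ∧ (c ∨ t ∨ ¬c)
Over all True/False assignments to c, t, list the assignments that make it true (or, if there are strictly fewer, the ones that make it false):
is false only for:
  c=True, t=True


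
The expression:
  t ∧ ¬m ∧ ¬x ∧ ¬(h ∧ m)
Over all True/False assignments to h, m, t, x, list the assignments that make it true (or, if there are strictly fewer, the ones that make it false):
is true only for:
  h=False, m=False, t=True, x=False;
  h=True, m=False, t=True, x=False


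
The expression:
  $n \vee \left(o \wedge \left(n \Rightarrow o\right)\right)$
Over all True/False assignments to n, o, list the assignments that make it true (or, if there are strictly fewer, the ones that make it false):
is false only for:
  n=False, o=False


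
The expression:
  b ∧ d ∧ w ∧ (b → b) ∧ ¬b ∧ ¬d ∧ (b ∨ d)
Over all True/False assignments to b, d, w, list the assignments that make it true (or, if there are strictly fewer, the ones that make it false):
is never true.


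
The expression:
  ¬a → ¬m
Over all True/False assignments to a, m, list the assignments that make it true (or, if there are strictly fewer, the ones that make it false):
is false only for:
  a=False, m=True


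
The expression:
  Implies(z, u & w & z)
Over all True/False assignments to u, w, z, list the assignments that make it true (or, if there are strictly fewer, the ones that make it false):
is false only for:
  u=False, w=False, z=True;
  u=False, w=True, z=True;
  u=True, w=False, z=True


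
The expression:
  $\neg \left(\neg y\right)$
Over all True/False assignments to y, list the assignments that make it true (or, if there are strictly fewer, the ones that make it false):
is true only for:
  y=True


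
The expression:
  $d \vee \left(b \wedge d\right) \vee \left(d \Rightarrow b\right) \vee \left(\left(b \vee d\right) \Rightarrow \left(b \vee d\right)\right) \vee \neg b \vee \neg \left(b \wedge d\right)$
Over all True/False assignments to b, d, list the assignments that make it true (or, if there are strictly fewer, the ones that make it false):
is always true.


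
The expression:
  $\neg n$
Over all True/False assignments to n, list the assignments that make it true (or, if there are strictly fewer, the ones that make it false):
is true only for:
  n=False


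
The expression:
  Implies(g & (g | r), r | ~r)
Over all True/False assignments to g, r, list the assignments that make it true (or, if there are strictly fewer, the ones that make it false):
is always true.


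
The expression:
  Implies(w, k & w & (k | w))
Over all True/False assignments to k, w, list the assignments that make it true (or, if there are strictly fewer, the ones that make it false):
is false only for:
  k=False, w=True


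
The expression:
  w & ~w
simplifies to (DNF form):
False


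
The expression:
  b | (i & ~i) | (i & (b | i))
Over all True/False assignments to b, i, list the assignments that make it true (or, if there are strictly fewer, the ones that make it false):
is false only for:
  b=False, i=False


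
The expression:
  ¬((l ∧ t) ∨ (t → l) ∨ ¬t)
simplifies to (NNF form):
t ∧ ¬l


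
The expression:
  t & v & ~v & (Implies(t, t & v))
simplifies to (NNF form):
False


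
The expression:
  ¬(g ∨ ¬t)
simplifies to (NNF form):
t ∧ ¬g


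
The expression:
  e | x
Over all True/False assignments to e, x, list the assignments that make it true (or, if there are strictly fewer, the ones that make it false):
is false only for:
  e=False, x=False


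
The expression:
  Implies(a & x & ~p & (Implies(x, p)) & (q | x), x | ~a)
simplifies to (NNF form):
True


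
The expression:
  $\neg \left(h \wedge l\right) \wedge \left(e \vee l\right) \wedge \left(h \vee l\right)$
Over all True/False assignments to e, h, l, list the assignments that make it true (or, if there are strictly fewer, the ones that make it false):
is true only for:
  e=False, h=False, l=True;
  e=True, h=False, l=True;
  e=True, h=True, l=False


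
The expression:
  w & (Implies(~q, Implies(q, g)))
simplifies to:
w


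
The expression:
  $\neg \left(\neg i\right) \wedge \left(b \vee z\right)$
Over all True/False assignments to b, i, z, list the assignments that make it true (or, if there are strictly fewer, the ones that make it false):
is true only for:
  b=False, i=True, z=True;
  b=True, i=True, z=False;
  b=True, i=True, z=True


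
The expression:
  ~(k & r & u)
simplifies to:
~k | ~r | ~u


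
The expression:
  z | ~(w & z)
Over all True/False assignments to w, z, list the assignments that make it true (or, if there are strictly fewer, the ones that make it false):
is always true.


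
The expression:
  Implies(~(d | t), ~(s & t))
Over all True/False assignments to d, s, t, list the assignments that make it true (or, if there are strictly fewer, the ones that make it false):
is always true.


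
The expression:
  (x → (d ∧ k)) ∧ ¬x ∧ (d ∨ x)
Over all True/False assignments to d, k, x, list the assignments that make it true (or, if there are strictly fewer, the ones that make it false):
is true only for:
  d=True, k=False, x=False;
  d=True, k=True, x=False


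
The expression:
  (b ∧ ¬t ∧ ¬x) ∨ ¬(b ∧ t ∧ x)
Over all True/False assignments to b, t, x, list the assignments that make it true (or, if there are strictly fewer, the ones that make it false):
is false only for:
  b=True, t=True, x=True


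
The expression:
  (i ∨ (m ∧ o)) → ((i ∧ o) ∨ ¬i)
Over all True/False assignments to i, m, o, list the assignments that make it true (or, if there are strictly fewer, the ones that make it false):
is false only for:
  i=True, m=False, o=False;
  i=True, m=True, o=False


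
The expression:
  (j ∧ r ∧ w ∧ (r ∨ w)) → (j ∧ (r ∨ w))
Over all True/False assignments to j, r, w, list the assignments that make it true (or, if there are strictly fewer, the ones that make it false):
is always true.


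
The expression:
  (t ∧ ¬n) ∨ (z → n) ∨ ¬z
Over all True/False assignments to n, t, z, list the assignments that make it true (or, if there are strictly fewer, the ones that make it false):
is false only for:
  n=False, t=False, z=True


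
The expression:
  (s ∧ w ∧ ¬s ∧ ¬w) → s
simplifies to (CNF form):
True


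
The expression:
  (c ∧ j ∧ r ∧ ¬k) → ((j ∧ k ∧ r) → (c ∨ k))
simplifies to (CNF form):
True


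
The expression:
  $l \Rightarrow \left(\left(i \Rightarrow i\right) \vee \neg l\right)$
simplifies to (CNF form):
$\text{True}$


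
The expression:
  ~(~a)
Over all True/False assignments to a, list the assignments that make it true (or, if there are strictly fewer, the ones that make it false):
is true only for:
  a=True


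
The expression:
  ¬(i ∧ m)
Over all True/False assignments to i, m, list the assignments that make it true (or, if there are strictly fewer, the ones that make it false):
is false only for:
  i=True, m=True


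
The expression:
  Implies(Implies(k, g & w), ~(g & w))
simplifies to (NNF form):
~g | ~w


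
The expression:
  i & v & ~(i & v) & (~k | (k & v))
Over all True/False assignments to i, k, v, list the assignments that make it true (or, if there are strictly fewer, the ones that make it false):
is never true.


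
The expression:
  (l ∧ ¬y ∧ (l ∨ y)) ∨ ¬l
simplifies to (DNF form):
¬l ∨ ¬y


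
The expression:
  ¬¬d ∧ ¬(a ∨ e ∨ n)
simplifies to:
d ∧ ¬a ∧ ¬e ∧ ¬n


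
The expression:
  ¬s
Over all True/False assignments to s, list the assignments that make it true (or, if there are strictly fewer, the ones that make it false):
is true only for:
  s=False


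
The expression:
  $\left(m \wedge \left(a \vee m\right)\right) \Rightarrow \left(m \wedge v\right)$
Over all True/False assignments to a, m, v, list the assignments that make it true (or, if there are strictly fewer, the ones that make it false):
is false only for:
  a=False, m=True, v=False;
  a=True, m=True, v=False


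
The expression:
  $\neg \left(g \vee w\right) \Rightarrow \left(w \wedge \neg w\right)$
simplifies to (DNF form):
$g \vee w$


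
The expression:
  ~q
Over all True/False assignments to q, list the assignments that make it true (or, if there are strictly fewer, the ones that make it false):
is true only for:
  q=False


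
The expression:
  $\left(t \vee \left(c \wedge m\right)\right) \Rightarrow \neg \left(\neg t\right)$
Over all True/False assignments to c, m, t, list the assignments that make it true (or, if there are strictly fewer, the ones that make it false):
is false only for:
  c=True, m=True, t=False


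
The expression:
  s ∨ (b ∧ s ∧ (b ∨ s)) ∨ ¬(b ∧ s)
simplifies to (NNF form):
True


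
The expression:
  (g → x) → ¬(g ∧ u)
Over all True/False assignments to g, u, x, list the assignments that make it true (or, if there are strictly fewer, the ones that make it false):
is false only for:
  g=True, u=True, x=True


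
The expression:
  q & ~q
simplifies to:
False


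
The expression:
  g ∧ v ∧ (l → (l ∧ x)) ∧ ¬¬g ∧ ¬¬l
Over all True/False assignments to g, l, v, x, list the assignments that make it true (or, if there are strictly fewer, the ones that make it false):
is true only for:
  g=True, l=True, v=True, x=True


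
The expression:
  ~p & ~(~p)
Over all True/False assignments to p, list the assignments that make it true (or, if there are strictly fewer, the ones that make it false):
is never true.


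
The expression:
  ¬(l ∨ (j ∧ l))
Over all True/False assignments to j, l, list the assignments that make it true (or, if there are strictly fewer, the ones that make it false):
is true only for:
  j=False, l=False;
  j=True, l=False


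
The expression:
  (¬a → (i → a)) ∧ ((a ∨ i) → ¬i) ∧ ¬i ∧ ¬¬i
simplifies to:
False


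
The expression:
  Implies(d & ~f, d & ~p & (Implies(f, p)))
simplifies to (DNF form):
f | ~d | ~p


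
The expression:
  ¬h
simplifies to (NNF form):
¬h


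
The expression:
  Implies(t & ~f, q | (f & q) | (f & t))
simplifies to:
f | q | ~t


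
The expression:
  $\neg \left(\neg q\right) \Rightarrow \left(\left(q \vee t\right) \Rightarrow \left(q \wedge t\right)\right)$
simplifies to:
$t \vee \neg q$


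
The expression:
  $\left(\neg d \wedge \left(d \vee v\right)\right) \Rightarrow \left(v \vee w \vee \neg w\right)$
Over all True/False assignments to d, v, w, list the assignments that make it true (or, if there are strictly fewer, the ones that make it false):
is always true.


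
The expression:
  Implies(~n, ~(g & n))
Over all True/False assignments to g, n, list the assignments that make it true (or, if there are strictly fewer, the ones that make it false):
is always true.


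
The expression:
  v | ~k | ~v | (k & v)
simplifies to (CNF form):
True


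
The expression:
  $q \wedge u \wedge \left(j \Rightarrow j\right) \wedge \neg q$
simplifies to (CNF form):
$\text{False}$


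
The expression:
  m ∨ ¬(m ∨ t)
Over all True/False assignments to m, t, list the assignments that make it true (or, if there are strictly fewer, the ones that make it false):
is false only for:
  m=False, t=True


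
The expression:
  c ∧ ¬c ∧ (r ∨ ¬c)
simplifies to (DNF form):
False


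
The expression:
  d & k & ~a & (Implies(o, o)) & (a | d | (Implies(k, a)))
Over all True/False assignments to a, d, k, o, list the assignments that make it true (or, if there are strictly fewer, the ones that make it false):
is true only for:
  a=False, d=True, k=True, o=False;
  a=False, d=True, k=True, o=True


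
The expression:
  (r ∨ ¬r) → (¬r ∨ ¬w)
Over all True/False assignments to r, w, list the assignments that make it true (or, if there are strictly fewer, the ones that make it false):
is false only for:
  r=True, w=True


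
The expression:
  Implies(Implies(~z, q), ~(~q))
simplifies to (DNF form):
q | ~z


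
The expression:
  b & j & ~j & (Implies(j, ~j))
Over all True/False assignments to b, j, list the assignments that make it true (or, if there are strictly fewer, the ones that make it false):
is never true.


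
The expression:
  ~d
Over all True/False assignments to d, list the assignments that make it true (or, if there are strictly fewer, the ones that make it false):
is true only for:
  d=False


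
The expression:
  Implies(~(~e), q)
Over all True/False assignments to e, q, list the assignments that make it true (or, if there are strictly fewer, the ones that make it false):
is false only for:
  e=True, q=False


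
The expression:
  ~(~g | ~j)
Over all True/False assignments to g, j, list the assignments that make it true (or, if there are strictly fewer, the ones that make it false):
is true only for:
  g=True, j=True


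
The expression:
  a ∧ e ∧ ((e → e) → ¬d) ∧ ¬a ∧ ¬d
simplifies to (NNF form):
False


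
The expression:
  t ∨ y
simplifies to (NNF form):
t ∨ y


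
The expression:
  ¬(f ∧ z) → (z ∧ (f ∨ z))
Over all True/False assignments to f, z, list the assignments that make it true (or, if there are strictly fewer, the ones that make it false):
is true only for:
  f=False, z=True;
  f=True, z=True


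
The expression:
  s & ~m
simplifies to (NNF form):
s & ~m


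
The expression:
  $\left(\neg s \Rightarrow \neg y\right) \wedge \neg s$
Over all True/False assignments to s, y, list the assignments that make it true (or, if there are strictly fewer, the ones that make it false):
is true only for:
  s=False, y=False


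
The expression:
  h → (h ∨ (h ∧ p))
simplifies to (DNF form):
True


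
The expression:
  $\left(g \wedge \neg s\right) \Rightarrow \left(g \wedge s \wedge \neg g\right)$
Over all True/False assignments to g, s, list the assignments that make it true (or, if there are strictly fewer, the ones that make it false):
is false only for:
  g=True, s=False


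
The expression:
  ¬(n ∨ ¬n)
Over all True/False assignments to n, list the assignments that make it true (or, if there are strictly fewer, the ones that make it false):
is never true.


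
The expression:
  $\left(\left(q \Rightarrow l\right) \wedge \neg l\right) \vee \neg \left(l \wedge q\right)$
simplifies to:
$\neg l \vee \neg q$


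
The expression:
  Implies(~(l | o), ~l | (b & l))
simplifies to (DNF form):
True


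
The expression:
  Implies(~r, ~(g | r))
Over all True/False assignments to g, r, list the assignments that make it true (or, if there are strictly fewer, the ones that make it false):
is false only for:
  g=True, r=False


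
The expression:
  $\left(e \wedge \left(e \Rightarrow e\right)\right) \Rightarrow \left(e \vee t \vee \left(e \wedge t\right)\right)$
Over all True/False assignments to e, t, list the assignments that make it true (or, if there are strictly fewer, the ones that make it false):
is always true.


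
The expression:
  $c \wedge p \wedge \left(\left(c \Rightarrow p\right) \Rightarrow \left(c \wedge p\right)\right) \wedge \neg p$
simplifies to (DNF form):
$\text{False}$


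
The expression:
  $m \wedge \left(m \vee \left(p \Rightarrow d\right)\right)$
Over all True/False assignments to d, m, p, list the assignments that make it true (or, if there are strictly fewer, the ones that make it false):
is true only for:
  d=False, m=True, p=False;
  d=False, m=True, p=True;
  d=True, m=True, p=False;
  d=True, m=True, p=True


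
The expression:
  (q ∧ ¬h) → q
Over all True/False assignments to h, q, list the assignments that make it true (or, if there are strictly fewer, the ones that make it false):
is always true.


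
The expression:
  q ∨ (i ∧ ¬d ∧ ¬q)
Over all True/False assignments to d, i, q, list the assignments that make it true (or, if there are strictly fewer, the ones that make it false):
is false only for:
  d=False, i=False, q=False;
  d=True, i=False, q=False;
  d=True, i=True, q=False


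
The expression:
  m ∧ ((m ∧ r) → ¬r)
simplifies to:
m ∧ ¬r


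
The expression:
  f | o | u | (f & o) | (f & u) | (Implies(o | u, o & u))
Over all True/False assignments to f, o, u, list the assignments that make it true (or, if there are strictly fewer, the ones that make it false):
is always true.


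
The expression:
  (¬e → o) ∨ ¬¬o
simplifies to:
e ∨ o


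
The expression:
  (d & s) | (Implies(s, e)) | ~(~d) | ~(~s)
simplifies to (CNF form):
True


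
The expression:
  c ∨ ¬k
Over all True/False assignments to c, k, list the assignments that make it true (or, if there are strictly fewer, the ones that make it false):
is false only for:
  c=False, k=True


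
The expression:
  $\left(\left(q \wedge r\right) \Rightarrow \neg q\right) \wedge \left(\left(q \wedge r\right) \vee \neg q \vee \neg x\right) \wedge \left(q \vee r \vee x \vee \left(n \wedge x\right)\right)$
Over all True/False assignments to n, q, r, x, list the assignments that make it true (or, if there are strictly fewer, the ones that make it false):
is true only for:
  n=False, q=False, r=False, x=True;
  n=False, q=False, r=True, x=False;
  n=False, q=False, r=True, x=True;
  n=False, q=True, r=False, x=False;
  n=True, q=False, r=False, x=True;
  n=True, q=False, r=True, x=False;
  n=True, q=False, r=True, x=True;
  n=True, q=True, r=False, x=False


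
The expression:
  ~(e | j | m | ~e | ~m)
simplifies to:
False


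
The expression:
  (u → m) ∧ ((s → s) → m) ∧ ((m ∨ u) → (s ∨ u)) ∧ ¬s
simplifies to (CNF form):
m ∧ u ∧ ¬s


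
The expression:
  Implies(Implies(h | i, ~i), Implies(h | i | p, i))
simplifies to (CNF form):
(i | ~h) & (i | ~p)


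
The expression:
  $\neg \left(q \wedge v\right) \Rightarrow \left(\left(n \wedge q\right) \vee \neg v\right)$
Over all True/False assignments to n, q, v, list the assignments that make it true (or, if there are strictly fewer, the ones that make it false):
is false only for:
  n=False, q=False, v=True;
  n=True, q=False, v=True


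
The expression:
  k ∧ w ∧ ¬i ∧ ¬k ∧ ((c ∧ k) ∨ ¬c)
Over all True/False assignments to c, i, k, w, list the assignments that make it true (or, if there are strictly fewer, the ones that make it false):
is never true.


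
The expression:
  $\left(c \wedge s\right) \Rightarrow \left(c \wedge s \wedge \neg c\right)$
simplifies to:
$\neg c \vee \neg s$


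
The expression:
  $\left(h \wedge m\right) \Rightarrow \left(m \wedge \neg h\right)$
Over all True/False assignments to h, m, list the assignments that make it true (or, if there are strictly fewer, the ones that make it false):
is false only for:
  h=True, m=True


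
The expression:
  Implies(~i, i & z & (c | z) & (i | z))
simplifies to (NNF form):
i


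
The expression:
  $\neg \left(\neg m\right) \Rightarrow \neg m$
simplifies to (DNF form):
$\neg m$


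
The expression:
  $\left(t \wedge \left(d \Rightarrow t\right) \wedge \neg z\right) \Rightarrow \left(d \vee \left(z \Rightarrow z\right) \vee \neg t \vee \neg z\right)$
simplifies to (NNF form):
$\text{True}$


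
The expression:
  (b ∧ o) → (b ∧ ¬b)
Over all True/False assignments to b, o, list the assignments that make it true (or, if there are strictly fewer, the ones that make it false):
is false only for:
  b=True, o=True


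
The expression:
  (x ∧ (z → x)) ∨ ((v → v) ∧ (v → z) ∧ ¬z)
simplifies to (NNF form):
x ∨ (¬v ∧ ¬z)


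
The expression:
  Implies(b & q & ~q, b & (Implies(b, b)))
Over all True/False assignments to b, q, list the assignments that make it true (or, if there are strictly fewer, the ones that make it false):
is always true.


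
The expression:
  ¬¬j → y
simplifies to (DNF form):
y ∨ ¬j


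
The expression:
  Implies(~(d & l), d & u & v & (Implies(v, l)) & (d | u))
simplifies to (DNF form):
d & l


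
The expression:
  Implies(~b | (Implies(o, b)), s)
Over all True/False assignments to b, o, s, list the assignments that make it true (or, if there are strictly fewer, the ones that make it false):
is true only for:
  b=False, o=False, s=True;
  b=False, o=True, s=True;
  b=True, o=False, s=True;
  b=True, o=True, s=True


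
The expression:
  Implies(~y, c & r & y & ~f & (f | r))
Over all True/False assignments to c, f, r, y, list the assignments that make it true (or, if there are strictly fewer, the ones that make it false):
is true only for:
  c=False, f=False, r=False, y=True;
  c=False, f=False, r=True, y=True;
  c=False, f=True, r=False, y=True;
  c=False, f=True, r=True, y=True;
  c=True, f=False, r=False, y=True;
  c=True, f=False, r=True, y=True;
  c=True, f=True, r=False, y=True;
  c=True, f=True, r=True, y=True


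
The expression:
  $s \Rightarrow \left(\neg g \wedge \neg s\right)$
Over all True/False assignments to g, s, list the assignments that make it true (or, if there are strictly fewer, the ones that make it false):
is true only for:
  g=False, s=False;
  g=True, s=False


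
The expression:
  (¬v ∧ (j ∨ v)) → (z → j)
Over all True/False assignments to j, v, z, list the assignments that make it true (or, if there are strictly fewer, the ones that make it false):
is always true.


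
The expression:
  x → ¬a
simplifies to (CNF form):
¬a ∨ ¬x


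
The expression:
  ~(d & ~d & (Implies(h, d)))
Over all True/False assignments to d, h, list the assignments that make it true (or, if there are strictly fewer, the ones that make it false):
is always true.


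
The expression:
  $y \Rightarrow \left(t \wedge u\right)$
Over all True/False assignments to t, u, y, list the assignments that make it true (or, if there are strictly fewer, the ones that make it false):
is false only for:
  t=False, u=False, y=True;
  t=False, u=True, y=True;
  t=True, u=False, y=True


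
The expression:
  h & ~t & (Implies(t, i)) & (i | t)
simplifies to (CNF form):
h & i & ~t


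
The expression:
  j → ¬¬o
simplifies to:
o ∨ ¬j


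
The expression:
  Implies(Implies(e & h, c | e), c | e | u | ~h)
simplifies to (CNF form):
c | e | u | ~h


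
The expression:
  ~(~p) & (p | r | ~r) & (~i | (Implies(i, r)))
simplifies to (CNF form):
p & (r | ~i)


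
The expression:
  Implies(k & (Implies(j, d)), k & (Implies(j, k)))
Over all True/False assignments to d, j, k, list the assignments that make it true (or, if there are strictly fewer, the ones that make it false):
is always true.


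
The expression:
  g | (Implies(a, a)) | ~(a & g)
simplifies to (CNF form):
True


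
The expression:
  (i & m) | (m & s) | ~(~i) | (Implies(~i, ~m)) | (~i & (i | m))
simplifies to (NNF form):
True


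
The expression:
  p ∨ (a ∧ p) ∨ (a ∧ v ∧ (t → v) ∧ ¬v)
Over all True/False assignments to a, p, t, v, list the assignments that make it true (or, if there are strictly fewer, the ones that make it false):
is true only for:
  a=False, p=True, t=False, v=False;
  a=False, p=True, t=False, v=True;
  a=False, p=True, t=True, v=False;
  a=False, p=True, t=True, v=True;
  a=True, p=True, t=False, v=False;
  a=True, p=True, t=False, v=True;
  a=True, p=True, t=True, v=False;
  a=True, p=True, t=True, v=True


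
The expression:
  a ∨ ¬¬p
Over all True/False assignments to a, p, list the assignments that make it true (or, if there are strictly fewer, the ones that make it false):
is false only for:
  a=False, p=False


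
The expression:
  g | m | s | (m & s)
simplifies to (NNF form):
g | m | s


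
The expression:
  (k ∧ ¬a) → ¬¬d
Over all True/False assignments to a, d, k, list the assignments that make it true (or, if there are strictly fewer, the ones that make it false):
is false only for:
  a=False, d=False, k=True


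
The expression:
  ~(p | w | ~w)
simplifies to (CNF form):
False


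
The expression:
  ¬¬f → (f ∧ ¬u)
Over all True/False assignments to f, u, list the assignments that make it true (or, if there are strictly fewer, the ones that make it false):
is false only for:
  f=True, u=True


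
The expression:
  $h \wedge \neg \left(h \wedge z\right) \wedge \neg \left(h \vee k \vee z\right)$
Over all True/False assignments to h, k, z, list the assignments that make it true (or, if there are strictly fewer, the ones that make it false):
is never true.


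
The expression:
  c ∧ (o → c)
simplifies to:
c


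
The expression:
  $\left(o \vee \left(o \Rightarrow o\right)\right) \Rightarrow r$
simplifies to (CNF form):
$r$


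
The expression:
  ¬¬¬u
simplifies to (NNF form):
¬u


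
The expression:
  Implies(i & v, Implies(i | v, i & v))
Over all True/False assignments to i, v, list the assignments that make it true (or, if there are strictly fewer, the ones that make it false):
is always true.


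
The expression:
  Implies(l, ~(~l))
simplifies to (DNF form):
True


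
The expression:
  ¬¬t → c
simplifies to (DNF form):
c ∨ ¬t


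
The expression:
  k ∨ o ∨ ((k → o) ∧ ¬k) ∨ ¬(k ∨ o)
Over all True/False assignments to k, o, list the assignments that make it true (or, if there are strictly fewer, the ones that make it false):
is always true.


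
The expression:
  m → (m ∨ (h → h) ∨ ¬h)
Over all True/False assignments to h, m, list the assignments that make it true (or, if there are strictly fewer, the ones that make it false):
is always true.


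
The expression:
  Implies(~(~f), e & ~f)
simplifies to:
~f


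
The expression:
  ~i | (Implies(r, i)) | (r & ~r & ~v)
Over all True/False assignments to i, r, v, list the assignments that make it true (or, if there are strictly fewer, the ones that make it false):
is always true.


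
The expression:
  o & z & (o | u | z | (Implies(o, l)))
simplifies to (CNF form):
o & z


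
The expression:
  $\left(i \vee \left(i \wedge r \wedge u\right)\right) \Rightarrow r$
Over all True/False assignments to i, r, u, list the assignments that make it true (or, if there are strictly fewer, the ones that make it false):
is false only for:
  i=True, r=False, u=False;
  i=True, r=False, u=True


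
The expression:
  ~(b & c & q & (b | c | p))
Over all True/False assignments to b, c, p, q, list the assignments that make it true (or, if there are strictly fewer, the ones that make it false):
is false only for:
  b=True, c=True, p=False, q=True;
  b=True, c=True, p=True, q=True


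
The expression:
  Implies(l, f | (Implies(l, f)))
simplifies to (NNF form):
f | ~l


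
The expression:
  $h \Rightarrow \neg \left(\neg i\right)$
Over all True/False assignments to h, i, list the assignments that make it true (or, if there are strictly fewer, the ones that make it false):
is false only for:
  h=True, i=False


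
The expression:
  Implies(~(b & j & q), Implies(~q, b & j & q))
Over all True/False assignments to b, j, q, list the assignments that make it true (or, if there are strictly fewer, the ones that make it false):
is true only for:
  b=False, j=False, q=True;
  b=False, j=True, q=True;
  b=True, j=False, q=True;
  b=True, j=True, q=True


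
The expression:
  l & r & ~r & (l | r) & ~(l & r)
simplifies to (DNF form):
False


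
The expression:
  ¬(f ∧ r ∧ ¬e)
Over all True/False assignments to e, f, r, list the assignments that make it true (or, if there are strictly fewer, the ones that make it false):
is false only for:
  e=False, f=True, r=True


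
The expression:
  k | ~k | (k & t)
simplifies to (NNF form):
True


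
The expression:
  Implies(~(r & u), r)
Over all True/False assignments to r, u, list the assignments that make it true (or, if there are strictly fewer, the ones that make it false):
is true only for:
  r=True, u=False;
  r=True, u=True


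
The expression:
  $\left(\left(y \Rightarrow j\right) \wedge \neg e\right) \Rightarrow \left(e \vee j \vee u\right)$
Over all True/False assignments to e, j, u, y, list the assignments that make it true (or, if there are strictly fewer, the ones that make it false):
is false only for:
  e=False, j=False, u=False, y=False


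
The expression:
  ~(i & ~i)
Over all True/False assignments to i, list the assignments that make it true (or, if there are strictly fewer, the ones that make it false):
is always true.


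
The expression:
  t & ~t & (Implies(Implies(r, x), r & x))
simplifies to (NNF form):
False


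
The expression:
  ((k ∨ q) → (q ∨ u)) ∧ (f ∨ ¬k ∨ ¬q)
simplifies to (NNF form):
(f ∧ q) ∨ (u ∧ ¬q) ∨ ¬k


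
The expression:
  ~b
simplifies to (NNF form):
~b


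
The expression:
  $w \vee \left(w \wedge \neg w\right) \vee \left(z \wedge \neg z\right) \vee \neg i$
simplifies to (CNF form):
$w \vee \neg i$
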